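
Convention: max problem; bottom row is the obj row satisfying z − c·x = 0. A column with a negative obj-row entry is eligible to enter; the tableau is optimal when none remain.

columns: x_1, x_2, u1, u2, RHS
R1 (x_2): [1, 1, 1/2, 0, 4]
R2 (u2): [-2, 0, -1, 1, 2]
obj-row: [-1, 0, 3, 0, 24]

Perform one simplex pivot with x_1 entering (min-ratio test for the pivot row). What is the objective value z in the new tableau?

Ratio test on column x_1 — row 1: 4/1 = 4; row 2: entry -2 ≤ 0. Minimum is 4 at row 1 (x_2 leaves); pivot element 1.
Pivot on row 1; the obj-row RHS becomes 24 − (-1)·4 = 28.

28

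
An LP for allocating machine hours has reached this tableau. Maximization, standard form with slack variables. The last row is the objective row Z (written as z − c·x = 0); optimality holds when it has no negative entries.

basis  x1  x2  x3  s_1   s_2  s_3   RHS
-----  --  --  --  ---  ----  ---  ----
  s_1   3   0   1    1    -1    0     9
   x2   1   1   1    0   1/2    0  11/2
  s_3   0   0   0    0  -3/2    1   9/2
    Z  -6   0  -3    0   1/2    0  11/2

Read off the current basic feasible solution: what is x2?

x2 is basic (row 2); its value is the RHS of that row, 11/2.

11/2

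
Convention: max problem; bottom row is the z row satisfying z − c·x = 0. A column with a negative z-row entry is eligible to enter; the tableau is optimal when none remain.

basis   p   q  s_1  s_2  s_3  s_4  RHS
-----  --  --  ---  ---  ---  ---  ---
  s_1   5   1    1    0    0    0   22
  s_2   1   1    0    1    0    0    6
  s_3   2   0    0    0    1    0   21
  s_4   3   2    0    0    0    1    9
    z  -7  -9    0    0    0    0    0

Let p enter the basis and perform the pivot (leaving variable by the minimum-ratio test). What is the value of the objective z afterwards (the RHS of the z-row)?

21

Ratio test on column p — row 1: 22/5 = 22/5; row 2: 6/1 = 6; row 3: 21/2 = 21/2; row 4: 9/3 = 3. Minimum is 3 at row 4 (s_4 leaves); pivot element 3.
Pivot on row 4; the z-row RHS becomes 0 − (-7)·3 = 21.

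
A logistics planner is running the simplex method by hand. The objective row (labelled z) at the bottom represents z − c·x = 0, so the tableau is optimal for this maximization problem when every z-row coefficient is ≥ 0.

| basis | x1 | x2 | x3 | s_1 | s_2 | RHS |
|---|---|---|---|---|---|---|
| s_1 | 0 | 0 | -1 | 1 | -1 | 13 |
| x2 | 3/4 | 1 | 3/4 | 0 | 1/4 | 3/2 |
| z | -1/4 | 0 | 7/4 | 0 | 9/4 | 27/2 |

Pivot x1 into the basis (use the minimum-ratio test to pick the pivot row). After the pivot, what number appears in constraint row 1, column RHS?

13

Ratio test on column x1 — row 1: entry 0 ≤ 0; row 2: (3/2)/(3/4) = 2. Minimum is 2 at row 2 (x2 leaves); pivot element 3/4.
Divide row 2 by 3/4; eliminate column x1 from the other rows.
Row 1 update in column RHS: 13 − 0·2 = 13.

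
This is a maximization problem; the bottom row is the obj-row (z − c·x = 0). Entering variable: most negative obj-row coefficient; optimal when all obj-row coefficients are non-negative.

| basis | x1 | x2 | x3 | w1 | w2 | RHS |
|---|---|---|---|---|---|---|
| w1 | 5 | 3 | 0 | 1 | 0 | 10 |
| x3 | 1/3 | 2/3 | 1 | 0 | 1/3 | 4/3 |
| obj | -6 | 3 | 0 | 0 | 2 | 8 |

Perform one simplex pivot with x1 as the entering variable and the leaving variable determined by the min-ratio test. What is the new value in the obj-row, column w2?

Ratio test on column x1 — row 1: 10/5 = 2; row 2: (4/3)/(1/3) = 4. Minimum is 2 at row 1 (w1 leaves); pivot element 5.
Divide row 1 by 5; eliminate column x1 from the other rows.
obj-row update in column w2: 2 − (-6)·0 = 2.

2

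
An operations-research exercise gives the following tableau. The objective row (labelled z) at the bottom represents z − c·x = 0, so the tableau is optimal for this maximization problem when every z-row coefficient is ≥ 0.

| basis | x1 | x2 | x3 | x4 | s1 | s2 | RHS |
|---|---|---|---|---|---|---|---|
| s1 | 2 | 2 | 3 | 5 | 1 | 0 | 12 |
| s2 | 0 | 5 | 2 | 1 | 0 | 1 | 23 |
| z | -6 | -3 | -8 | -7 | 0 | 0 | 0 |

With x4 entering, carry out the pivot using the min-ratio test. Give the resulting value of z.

Ratio test on column x4 — row 1: 12/5 = 12/5; row 2: 23/1 = 23. Minimum is 12/5 at row 1 (s1 leaves); pivot element 5.
Pivot on row 1; the z-row RHS becomes 0 − (-7)·(12/5) = 84/5.

84/5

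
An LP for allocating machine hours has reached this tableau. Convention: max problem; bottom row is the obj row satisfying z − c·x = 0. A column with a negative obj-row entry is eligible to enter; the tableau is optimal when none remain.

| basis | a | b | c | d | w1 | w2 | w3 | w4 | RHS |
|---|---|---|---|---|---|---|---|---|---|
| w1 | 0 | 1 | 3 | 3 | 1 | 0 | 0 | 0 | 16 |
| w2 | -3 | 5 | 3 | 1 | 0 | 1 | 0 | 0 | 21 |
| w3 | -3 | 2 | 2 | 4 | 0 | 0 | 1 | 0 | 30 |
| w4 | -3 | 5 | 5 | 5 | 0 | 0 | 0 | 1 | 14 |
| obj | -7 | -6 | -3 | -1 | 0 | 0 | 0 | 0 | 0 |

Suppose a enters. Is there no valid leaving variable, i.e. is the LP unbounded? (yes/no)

yes

Every constraint-row entry in column a is ≤ 0, so increasing a is unbounded.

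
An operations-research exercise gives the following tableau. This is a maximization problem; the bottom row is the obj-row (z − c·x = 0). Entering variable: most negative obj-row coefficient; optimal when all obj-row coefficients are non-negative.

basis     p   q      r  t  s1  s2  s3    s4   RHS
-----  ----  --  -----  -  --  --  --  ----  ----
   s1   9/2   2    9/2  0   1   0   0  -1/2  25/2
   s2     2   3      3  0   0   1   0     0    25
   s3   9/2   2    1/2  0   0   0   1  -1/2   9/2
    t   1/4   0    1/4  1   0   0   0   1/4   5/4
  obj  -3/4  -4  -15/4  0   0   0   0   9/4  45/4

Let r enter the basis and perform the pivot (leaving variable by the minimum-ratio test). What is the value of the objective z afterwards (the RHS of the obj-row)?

65/3

Ratio test on column r — row 1: (25/2)/(9/2) = 25/9; row 2: 25/3 = 25/3; row 3: (9/2)/(1/2) = 9; row 4: (5/4)/(1/4) = 5. Minimum is 25/9 at row 1 (s1 leaves); pivot element 9/2.
Pivot on row 1; the obj-row RHS becomes 45/4 − (-15/4)·(25/9) = 65/3.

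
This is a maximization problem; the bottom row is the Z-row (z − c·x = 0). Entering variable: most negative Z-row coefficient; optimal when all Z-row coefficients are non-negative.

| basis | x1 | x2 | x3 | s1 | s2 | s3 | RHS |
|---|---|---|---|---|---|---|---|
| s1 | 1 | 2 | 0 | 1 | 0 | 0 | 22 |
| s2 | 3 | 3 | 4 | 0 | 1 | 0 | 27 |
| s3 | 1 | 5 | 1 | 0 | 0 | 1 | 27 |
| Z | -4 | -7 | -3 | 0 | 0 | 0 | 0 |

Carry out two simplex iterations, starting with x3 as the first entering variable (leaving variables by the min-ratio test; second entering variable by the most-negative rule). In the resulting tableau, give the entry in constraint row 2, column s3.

Ratio test on column x3 — row 1: entry 0 ≤ 0; row 2: 27/4 = 27/4; row 3: 27/1 = 27. Minimum is 27/4 at row 2 (s2 leaves); pivot element 4.
Divide row 2 by 4; eliminate column x3 from the other rows.
Second iteration: most negative Z-row entry is -19/4 in column x2, so x2 enters.
Ratio test on column x2 — row 1: 22/2 = 11; row 2: (27/4)/(3/4) = 9; row 3: (81/4)/(17/4) = 81/17. Minimum is 81/17 at row 3 (s3 leaves); pivot element 17/4.
Divide row 3 by 17/4; eliminate column x2 from the other rows.
After both pivots, the entry at constraint row 2, column s3 is -3/17.

-3/17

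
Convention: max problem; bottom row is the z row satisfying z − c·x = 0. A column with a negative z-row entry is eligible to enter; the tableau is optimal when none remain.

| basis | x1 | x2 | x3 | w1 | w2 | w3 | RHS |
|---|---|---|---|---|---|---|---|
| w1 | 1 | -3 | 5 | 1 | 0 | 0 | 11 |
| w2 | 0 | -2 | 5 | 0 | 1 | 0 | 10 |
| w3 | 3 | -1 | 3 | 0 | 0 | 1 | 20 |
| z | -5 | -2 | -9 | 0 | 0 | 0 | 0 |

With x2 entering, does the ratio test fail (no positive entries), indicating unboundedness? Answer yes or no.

yes

Every constraint-row entry in column x2 is ≤ 0, so increasing x2 is unbounded.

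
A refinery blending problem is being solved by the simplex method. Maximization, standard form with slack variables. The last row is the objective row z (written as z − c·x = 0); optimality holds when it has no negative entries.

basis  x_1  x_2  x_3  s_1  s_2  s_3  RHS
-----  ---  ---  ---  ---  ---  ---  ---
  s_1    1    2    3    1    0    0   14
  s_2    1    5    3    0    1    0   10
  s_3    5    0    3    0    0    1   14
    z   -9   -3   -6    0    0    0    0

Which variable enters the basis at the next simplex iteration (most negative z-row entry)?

x_1

Negative z-row entries: x_1: -9, x_2: -3, x_3: -6.
The most negative is -9 in column x_1, so x_1 enters.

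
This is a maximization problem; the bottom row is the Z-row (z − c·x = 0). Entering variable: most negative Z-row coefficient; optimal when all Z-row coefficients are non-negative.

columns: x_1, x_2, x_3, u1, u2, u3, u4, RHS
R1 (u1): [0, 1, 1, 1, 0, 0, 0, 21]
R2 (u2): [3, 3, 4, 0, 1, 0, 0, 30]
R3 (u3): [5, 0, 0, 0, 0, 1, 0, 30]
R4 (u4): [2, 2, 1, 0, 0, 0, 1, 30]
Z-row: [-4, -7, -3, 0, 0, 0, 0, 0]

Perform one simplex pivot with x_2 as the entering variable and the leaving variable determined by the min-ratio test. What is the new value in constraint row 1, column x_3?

Ratio test on column x_2 — row 1: 21/1 = 21; row 2: 30/3 = 10; row 3: entry 0 ≤ 0; row 4: 30/2 = 15. Minimum is 10 at row 2 (u2 leaves); pivot element 3.
Divide row 2 by 3; eliminate column x_2 from the other rows.
Row 1 update in column x_3: 1 − 1·(4/3) = -1/3.

-1/3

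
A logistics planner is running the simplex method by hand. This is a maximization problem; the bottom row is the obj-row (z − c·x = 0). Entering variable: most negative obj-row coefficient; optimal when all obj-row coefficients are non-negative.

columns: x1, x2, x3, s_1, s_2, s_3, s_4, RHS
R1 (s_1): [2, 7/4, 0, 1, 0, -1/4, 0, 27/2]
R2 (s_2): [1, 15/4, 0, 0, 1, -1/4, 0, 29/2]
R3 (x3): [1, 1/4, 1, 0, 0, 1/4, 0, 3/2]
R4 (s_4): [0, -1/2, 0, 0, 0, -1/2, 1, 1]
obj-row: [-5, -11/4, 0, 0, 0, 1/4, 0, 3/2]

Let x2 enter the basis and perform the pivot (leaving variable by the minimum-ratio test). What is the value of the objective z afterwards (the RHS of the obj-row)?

182/15

Ratio test on column x2 — row 1: (27/2)/(7/4) = 54/7; row 2: (29/2)/(15/4) = 58/15; row 3: (3/2)/(1/4) = 6; row 4: entry -1/2 ≤ 0. Minimum is 58/15 at row 2 (s_2 leaves); pivot element 15/4.
Pivot on row 2; the obj-row RHS becomes 3/2 − (-11/4)·(58/15) = 182/15.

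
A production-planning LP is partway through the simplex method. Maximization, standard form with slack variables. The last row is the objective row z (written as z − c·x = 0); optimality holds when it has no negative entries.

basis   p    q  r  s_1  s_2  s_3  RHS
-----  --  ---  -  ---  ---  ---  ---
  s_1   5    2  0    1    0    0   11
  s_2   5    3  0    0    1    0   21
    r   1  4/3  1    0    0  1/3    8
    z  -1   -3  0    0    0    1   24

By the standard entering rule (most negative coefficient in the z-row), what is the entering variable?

Negative z-row entries: p: -1, q: -3.
The most negative is -3 in column q, so q enters.

q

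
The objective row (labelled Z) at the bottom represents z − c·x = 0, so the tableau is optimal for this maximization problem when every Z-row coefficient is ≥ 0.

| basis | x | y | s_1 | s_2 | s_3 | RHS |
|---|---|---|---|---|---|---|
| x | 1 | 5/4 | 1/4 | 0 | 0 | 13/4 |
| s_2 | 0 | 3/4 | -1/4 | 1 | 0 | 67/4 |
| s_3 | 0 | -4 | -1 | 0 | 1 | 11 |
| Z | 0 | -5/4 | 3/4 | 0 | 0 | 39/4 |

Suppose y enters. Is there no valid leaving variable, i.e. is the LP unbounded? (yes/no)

Column y has positive entries in row(s) 1, 2, so the ratio test bounds it — not unbounded.

no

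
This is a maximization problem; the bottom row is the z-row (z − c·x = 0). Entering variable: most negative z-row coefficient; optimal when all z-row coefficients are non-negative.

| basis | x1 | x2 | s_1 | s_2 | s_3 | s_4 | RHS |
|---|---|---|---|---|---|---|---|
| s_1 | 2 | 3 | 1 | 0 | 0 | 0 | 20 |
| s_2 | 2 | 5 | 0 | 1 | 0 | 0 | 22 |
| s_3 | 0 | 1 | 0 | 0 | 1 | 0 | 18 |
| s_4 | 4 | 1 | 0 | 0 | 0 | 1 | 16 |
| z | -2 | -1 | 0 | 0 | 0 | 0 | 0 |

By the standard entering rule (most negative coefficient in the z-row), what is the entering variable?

Negative z-row entries: x1: -2, x2: -1.
The most negative is -2 in column x1, so x1 enters.

x1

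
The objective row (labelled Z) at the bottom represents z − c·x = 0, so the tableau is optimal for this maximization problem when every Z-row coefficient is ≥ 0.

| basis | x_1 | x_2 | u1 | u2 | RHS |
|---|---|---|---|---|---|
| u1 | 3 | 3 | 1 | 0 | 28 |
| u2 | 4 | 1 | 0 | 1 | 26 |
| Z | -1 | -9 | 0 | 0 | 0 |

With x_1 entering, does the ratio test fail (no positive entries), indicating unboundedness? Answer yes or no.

Column x_1 has positive entries in row(s) 1, 2, so the ratio test bounds it — not unbounded.

no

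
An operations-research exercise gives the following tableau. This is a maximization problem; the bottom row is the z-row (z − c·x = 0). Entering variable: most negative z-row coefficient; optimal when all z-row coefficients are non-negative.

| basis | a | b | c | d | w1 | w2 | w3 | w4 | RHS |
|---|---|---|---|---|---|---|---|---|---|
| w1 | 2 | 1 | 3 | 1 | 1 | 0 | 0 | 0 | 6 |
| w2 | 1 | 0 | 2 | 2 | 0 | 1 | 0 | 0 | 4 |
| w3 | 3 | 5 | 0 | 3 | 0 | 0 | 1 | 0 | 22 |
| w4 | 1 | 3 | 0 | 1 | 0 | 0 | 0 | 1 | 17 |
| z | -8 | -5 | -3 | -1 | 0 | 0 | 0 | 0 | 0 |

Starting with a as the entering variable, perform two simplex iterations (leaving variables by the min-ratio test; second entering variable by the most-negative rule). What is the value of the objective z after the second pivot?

194/7

Ratio test on column a — row 1: 6/2 = 3; row 2: 4/1 = 4; row 3: 22/3 = 22/3; row 4: 17/1 = 17. Minimum is 3 at row 1 (w1 leaves); pivot element 2.
Pivot on row 1; the z-row RHS becomes 0 − (-8)·3 = 24.
Next entering variable (most negative z-row entry -1): b.
Ratio test on column b — row 1: 3/(1/2) = 6; row 2: entry -1/2 ≤ 0; row 3: 13/(7/2) = 26/7; row 4: 14/(5/2) = 28/5. Minimum is 26/7 at row 3 (w3 leaves); pivot element 7/2.
After the second pivot the z-row RHS is 24 − (-1)·(26/7) = 194/7.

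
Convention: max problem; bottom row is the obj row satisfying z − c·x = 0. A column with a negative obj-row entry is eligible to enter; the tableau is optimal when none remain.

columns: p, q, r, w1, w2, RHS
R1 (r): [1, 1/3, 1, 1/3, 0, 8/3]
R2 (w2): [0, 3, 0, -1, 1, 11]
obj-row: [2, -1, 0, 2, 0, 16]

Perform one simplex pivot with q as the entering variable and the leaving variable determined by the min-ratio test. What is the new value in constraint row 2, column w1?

Ratio test on column q — row 1: (8/3)/(1/3) = 8; row 2: 11/3 = 11/3. Minimum is 11/3 at row 2 (w2 leaves); pivot element 3.
Divide row 2 by 3; eliminate column q from the other rows.
In the new row 2, the w1 entry is the old entry divided by the pivot: (-1)/3 = -1/3.

-1/3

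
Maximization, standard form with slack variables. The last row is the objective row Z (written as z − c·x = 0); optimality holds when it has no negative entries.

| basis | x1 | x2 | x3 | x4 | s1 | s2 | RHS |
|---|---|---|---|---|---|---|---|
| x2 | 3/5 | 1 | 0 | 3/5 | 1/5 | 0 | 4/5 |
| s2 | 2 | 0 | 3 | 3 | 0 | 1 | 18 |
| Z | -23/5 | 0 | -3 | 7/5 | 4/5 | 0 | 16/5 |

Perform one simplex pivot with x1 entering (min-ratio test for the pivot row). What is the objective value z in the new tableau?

Ratio test on column x1 — row 1: (4/5)/(3/5) = 4/3; row 2: 18/2 = 9. Minimum is 4/3 at row 1 (x2 leaves); pivot element 3/5.
Pivot on row 1; the Z-row RHS becomes 16/5 − (-23/5)·(4/3) = 28/3.

28/3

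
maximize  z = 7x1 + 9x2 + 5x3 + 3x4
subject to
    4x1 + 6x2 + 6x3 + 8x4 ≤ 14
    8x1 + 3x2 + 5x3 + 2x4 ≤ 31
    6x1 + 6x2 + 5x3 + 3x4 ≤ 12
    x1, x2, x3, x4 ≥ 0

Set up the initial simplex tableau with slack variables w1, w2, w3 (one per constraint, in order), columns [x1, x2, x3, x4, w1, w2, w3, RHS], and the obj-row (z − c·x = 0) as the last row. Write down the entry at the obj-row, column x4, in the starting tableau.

The obj-row carries the negated objective coefficients: the x4 entry is -3.

-3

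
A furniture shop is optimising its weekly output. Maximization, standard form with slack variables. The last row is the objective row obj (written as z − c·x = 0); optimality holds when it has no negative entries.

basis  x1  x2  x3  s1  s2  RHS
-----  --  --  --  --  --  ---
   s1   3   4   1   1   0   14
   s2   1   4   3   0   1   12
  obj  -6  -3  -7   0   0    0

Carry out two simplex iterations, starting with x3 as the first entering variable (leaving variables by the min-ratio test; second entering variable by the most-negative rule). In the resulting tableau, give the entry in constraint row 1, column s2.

Ratio test on column x3 — row 1: 14/1 = 14; row 2: 12/3 = 4. Minimum is 4 at row 2 (s2 leaves); pivot element 3.
Divide row 2 by 3; eliminate column x3 from the other rows.
Second iteration: most negative obj-row entry is -11/3 in column x1, so x1 enters.
Ratio test on column x1 — row 1: 10/(8/3) = 15/4; row 2: 4/(1/3) = 12. Minimum is 15/4 at row 1 (s1 leaves); pivot element 8/3.
Divide row 1 by 8/3; eliminate column x1 from the other rows.
After both pivots, the entry at constraint row 1, column s2 is -1/8.

-1/8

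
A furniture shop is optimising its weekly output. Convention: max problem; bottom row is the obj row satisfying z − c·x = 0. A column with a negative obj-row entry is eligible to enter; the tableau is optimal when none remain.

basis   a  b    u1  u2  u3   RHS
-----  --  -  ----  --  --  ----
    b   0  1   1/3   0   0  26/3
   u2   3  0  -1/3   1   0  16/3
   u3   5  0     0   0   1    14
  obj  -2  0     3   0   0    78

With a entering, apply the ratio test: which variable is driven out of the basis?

Column a entries and ratios — b: 0 ≤ 0, skip; u2: (16/3)/3 = 16/9; u3: 14/5 = 14/5.
Smallest ratio is 16/9 in the row of u2, so u2 leaves.

u2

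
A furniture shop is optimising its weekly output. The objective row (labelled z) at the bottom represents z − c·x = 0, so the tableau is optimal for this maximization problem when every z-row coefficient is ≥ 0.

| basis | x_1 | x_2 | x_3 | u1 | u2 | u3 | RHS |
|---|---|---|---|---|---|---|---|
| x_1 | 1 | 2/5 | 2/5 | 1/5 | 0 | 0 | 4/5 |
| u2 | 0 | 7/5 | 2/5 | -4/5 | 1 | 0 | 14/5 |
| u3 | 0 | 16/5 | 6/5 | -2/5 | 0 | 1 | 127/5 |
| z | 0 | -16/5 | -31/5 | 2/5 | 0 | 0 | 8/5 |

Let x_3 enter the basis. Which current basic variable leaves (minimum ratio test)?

Column x_3 entries and ratios — x_1: (4/5)/(2/5) = 2; u2: (14/5)/(2/5) = 7; u3: (127/5)/(6/5) = 127/6.
Smallest ratio is 2 in the row of x_1, so x_1 leaves.

x_1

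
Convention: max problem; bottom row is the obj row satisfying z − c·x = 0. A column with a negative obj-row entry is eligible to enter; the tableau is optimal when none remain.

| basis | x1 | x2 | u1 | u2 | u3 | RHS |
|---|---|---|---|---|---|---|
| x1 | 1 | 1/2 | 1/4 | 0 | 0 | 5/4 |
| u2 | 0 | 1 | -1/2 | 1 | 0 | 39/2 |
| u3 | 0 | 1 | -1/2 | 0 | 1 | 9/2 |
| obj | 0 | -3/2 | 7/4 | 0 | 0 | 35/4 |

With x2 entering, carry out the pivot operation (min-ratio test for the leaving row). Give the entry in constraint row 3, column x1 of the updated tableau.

-2

Ratio test on column x2 — row 1: (5/4)/(1/2) = 5/2; row 2: (39/2)/1 = 39/2; row 3: (9/2)/1 = 9/2. Minimum is 5/2 at row 1 (x1 leaves); pivot element 1/2.
Divide row 1 by 1/2; eliminate column x2 from the other rows.
Row 3 update in column x1: 0 − 1·2 = -2.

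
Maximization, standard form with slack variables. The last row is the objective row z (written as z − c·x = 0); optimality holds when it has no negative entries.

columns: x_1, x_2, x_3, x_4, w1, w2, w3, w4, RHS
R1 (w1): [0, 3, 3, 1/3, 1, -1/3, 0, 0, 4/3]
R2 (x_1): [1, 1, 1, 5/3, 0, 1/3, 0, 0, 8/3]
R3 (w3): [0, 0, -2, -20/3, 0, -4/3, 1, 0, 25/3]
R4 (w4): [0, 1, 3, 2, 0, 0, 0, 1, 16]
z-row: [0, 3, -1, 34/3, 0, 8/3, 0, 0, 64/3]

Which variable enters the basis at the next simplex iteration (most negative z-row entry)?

Negative z-row entries: x_3: -1.
The most negative is -1 in column x_3, so x_3 enters.

x_3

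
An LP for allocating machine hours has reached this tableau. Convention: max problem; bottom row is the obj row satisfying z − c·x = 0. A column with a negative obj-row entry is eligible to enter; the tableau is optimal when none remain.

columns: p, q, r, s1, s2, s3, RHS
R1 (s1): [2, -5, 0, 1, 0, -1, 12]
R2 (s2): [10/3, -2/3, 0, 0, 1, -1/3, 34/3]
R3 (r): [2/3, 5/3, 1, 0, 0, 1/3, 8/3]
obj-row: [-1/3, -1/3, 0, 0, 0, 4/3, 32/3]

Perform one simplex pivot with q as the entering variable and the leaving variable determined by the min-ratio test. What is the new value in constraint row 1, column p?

4

Ratio test on column q — row 1: entry -5 ≤ 0; row 2: entry -2/3 ≤ 0; row 3: (8/3)/(5/3) = 8/5. Minimum is 8/5 at row 3 (r leaves); pivot element 5/3.
Divide row 3 by 5/3; eliminate column q from the other rows.
Row 1 update in column p: 2 − (-5)·(2/5) = 4.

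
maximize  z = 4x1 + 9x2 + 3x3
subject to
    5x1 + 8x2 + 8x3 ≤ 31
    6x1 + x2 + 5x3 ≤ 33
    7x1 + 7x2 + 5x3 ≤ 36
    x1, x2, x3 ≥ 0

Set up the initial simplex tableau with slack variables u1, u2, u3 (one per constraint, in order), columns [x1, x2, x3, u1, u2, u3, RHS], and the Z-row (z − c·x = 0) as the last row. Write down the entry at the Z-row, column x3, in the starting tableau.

The Z-row carries the negated objective coefficients: the x3 entry is -3.

-3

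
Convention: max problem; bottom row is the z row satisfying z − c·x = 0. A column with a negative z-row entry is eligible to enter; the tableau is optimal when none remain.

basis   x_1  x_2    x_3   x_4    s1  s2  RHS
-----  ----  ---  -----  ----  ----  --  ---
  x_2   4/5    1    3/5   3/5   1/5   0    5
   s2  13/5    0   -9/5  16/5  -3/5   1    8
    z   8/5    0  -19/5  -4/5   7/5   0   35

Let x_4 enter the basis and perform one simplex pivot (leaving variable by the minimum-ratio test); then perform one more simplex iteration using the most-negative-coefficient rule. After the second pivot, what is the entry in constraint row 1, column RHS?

56/15

Ratio test on column x_4 — row 1: 5/(3/5) = 25/3; row 2: 8/(16/5) = 5/2. Minimum is 5/2 at row 2 (s2 leaves); pivot element 16/5.
Divide row 2 by 16/5; eliminate column x_4 from the other rows.
Second iteration: most negative z-row entry is -17/4 in column x_3, so x_3 enters.
Ratio test on column x_3 — row 1: (7/2)/(15/16) = 56/15; row 2: entry -9/16 ≤ 0. Minimum is 56/15 at row 1 (x_2 leaves); pivot element 15/16.
Divide row 1 by 15/16; eliminate column x_3 from the other rows.
After both pivots, the entry at constraint row 1, column RHS is 56/15.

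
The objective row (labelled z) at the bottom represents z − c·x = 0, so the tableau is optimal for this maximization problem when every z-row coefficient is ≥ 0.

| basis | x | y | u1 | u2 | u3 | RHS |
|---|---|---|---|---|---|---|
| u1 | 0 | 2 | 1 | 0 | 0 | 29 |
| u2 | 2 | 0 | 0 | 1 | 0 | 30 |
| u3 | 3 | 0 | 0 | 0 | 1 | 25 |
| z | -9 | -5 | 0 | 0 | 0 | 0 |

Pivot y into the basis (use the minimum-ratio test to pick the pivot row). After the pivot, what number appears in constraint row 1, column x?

0

Ratio test on column y — row 1: 29/2 = 29/2; row 2: entry 0 ≤ 0; row 3: entry 0 ≤ 0. Minimum is 29/2 at row 1 (u1 leaves); pivot element 2.
Divide row 1 by 2; eliminate column y from the other rows.
In the new row 1, the x entry is the old entry divided by the pivot: 0/2 = 0.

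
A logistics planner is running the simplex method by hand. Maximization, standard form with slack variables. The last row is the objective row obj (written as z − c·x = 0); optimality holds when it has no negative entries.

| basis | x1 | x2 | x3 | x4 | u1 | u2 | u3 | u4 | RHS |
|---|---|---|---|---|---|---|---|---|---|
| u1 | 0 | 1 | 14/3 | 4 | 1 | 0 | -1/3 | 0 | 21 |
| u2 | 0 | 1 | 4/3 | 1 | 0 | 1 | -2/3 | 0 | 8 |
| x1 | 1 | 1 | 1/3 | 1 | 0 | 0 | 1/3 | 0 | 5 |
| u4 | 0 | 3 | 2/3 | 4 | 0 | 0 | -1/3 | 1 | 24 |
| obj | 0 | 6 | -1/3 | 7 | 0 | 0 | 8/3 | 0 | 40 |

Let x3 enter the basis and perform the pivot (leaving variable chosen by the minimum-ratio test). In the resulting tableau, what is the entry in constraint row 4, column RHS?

Ratio test on column x3 — row 1: 21/(14/3) = 9/2; row 2: 8/(4/3) = 6; row 3: 5/(1/3) = 15; row 4: 24/(2/3) = 36. Minimum is 9/2 at row 1 (u1 leaves); pivot element 14/3.
Divide row 1 by 14/3; eliminate column x3 from the other rows.
Row 4 update in column RHS: 24 − (2/3)·(9/2) = 21.

21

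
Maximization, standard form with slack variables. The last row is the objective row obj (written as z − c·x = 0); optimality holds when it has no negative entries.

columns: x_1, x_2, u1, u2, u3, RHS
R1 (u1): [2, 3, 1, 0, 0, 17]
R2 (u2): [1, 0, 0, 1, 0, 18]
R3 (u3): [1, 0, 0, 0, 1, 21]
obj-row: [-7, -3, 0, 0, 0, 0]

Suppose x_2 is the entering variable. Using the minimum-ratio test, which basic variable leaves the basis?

u1

Column x_2 entries and ratios — u1: 17/3 = 17/3; u2: 0 ≤ 0, skip; u3: 0 ≤ 0, skip.
Smallest ratio is 17/3 in the row of u1, so u1 leaves.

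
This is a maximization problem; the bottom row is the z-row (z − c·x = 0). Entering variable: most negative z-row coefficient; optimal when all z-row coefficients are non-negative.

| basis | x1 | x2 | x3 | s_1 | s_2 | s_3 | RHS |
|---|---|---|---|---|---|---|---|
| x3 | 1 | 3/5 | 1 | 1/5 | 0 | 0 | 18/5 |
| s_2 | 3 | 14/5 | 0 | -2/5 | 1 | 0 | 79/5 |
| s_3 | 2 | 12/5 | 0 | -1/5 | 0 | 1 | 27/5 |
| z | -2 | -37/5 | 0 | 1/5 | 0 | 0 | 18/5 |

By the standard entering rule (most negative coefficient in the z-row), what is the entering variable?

Negative z-row entries: x1: -2, x2: -37/5.
The most negative is -37/5 in column x2, so x2 enters.

x2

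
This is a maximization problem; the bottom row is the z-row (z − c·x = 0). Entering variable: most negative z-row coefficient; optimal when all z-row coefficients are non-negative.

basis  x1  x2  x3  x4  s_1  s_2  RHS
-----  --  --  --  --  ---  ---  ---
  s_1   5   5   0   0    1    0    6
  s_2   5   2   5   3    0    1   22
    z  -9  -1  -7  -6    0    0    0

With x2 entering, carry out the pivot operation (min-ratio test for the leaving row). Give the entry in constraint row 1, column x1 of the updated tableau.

1

Ratio test on column x2 — row 1: 6/5 = 6/5; row 2: 22/2 = 11. Minimum is 6/5 at row 1 (s_1 leaves); pivot element 5.
Divide row 1 by 5; eliminate column x2 from the other rows.
In the new row 1, the x1 entry is the old entry divided by the pivot: 5/5 = 1.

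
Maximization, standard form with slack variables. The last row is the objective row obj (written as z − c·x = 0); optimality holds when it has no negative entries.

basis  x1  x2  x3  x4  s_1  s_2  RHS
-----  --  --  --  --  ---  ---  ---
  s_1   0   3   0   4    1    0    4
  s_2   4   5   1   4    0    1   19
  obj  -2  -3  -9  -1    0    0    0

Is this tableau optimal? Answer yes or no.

The obj-row has a negative entry -9 in column x3, so it is not optimal.

no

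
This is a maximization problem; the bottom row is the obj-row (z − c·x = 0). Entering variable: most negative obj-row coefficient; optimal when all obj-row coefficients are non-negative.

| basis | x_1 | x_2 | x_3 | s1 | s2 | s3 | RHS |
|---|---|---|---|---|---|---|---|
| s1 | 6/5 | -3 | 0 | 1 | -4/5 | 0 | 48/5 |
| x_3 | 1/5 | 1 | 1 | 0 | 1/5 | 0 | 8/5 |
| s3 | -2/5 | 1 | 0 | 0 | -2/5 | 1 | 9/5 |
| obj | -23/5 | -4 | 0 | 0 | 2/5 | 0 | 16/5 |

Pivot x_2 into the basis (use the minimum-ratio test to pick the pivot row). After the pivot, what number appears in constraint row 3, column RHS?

1/5

Ratio test on column x_2 — row 1: entry -3 ≤ 0; row 2: (8/5)/1 = 8/5; row 3: (9/5)/1 = 9/5. Minimum is 8/5 at row 2 (x_3 leaves); pivot element 1.
Divide row 2 by 1; eliminate column x_2 from the other rows.
Row 3 update in column RHS: 9/5 − 1·(8/5) = 1/5.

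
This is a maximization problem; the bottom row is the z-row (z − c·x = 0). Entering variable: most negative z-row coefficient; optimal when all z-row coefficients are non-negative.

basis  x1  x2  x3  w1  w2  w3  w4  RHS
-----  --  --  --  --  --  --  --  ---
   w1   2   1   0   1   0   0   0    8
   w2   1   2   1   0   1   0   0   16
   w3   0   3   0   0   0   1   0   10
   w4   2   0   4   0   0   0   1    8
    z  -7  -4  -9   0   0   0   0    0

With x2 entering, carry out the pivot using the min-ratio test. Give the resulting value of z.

40/3

Ratio test on column x2 — row 1: 8/1 = 8; row 2: 16/2 = 8; row 3: 10/3 = 10/3; row 4: entry 0 ≤ 0. Minimum is 10/3 at row 3 (w3 leaves); pivot element 3.
Pivot on row 3; the z-row RHS becomes 0 − (-4)·(10/3) = 40/3.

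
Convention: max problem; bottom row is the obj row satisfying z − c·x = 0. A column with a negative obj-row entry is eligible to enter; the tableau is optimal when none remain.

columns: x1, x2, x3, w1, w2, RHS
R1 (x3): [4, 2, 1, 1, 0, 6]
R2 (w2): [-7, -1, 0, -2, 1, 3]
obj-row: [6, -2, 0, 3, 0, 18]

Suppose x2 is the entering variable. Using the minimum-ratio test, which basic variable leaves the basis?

x3

Column x2 entries and ratios — x3: 6/2 = 3; w2: -1 ≤ 0, skip.
Smallest ratio is 3 in the row of x3, so x3 leaves.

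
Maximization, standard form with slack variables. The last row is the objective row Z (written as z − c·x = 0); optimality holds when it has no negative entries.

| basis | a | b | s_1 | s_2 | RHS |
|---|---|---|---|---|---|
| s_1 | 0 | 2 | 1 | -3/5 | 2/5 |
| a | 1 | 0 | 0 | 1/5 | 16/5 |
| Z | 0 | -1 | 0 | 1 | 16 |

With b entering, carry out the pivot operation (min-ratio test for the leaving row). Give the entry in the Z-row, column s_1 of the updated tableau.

Ratio test on column b — row 1: (2/5)/2 = 1/5; row 2: entry 0 ≤ 0. Minimum is 1/5 at row 1 (s_1 leaves); pivot element 2.
Divide row 1 by 2; eliminate column b from the other rows.
Z-row update in column s_1: 0 − (-1)·(1/2) = 1/2.

1/2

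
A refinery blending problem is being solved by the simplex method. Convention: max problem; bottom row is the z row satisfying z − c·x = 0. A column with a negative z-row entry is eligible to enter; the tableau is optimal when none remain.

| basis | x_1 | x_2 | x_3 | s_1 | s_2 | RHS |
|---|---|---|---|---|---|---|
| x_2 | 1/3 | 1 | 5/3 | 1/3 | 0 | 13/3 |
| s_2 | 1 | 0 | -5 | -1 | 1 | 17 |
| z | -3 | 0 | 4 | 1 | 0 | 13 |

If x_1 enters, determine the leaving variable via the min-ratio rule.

Column x_1 entries and ratios — x_2: (13/3)/(1/3) = 13; s_2: 17/1 = 17.
Smallest ratio is 13 in the row of x_2, so x_2 leaves.

x_2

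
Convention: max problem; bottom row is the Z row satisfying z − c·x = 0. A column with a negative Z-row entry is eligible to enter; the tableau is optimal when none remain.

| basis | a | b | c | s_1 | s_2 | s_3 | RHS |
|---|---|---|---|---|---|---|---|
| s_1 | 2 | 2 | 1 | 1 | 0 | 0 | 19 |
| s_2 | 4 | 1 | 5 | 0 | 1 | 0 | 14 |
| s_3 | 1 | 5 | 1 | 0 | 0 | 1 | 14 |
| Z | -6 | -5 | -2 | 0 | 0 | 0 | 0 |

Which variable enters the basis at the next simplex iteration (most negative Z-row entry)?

Negative Z-row entries: a: -6, b: -5, c: -2.
The most negative is -6 in column a, so a enters.

a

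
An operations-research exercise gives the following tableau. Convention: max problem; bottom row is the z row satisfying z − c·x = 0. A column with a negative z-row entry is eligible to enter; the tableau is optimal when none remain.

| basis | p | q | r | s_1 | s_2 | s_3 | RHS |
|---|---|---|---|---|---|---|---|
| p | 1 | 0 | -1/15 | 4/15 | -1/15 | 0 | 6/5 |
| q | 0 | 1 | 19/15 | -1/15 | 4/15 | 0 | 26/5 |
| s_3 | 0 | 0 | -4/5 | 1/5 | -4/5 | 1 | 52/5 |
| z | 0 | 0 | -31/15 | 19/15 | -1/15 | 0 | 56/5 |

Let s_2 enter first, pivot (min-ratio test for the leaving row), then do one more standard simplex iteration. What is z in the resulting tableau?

374/19

Ratio test on column s_2 — row 1: entry -1/15 ≤ 0; row 2: (26/5)/(4/15) = 39/2; row 3: entry -4/5 ≤ 0. Minimum is 39/2 at row 2 (q leaves); pivot element 4/15.
Pivot on row 2; the z-row RHS becomes 56/5 − (-1/15)·(39/2) = 25/2.
Next entering variable (most negative z-row entry -7/4): r.
Ratio test on column r — row 1: (5/2)/(1/4) = 10; row 2: (39/2)/(19/4) = 78/19; row 3: 26/3 = 26/3. Minimum is 78/19 at row 2 (s_2 leaves); pivot element 19/4.
After the second pivot the z-row RHS is 25/2 − (-7/4)·(78/19) = 374/19.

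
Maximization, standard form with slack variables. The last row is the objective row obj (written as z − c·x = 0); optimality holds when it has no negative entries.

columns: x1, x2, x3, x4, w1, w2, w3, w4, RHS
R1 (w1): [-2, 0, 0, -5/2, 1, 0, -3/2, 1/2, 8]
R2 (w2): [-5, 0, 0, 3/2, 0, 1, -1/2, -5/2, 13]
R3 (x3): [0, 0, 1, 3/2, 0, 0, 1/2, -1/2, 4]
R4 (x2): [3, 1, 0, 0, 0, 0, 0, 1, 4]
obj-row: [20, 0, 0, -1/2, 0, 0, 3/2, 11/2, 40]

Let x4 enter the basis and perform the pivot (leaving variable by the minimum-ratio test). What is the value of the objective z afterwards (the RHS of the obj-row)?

Ratio test on column x4 — row 1: entry -5/2 ≤ 0; row 2: 13/(3/2) = 26/3; row 3: 4/(3/2) = 8/3; row 4: entry 0 ≤ 0. Minimum is 8/3 at row 3 (x3 leaves); pivot element 3/2.
Pivot on row 3; the obj-row RHS becomes 40 − (-1/2)·(8/3) = 124/3.

124/3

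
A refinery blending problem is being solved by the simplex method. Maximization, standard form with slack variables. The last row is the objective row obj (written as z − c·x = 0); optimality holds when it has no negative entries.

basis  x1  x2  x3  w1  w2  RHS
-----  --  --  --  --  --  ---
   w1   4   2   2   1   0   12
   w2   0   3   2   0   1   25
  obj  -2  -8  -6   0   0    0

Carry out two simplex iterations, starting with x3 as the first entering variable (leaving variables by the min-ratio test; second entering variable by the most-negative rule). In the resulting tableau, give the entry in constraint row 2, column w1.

Ratio test on column x3 — row 1: 12/2 = 6; row 2: 25/2 = 25/2. Minimum is 6 at row 1 (w1 leaves); pivot element 2.
Divide row 1 by 2; eliminate column x3 from the other rows.
Second iteration: most negative obj-row entry is -2 in column x2, so x2 enters.
Ratio test on column x2 — row 1: 6/1 = 6; row 2: 13/1 = 13. Minimum is 6 at row 1 (x3 leaves); pivot element 1.
Divide row 1 by 1; eliminate column x2 from the other rows.
After both pivots, the entry at constraint row 2, column w1 is -3/2.

-3/2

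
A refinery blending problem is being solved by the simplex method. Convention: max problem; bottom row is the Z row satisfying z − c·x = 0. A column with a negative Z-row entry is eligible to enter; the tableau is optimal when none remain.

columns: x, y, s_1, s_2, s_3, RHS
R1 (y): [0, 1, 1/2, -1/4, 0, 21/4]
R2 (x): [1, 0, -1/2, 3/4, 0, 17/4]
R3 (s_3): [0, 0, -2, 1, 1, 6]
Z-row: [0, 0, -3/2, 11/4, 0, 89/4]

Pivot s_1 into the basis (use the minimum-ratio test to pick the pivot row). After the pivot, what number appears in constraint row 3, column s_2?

Ratio test on column s_1 — row 1: (21/4)/(1/2) = 21/2; row 2: entry -1/2 ≤ 0; row 3: entry -2 ≤ 0. Minimum is 21/2 at row 1 (y leaves); pivot element 1/2.
Divide row 1 by 1/2; eliminate column s_1 from the other rows.
Row 3 update in column s_2: 1 − (-2)·(-1/2) = 0.

0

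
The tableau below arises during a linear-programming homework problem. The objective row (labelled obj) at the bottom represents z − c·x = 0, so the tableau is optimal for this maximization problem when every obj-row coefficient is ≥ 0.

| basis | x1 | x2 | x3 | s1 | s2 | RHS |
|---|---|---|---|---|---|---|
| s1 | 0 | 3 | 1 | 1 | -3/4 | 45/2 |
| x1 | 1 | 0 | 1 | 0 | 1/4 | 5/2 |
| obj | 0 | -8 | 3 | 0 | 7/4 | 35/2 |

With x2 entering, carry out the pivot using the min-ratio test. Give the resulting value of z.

Ratio test on column x2 — row 1: (45/2)/3 = 15/2; row 2: entry 0 ≤ 0. Minimum is 15/2 at row 1 (s1 leaves); pivot element 3.
Pivot on row 1; the obj-row RHS becomes 35/2 − (-8)·(15/2) = 155/2.

155/2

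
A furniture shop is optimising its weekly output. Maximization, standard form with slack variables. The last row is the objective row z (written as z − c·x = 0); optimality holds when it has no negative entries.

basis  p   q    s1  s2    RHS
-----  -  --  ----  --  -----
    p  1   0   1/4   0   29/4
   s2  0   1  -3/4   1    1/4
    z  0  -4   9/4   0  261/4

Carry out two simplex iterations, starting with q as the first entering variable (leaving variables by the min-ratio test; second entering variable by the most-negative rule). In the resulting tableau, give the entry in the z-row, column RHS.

88

Ratio test on column q — row 1: entry 0 ≤ 0; row 2: (1/4)/1 = 1/4. Minimum is 1/4 at row 2 (s2 leaves); pivot element 1.
Divide row 2 by 1; eliminate column q from the other rows.
Second iteration: most negative z-row entry is -3/4 in column s1, so s1 enters.
Ratio test on column s1 — row 1: (29/4)/(1/4) = 29; row 2: entry -3/4 ≤ 0. Minimum is 29 at row 1 (p leaves); pivot element 1/4.
Divide row 1 by 1/4; eliminate column s1 from the other rows.
After both pivots, the entry at the z-row, column RHS is 88.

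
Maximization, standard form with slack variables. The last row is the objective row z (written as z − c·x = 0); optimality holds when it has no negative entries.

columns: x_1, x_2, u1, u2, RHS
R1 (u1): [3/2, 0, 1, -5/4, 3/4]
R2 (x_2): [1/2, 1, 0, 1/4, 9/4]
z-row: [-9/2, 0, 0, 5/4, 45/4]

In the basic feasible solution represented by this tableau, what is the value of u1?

3/4

u1 is basic (row 1); its value is the RHS of that row, 3/4.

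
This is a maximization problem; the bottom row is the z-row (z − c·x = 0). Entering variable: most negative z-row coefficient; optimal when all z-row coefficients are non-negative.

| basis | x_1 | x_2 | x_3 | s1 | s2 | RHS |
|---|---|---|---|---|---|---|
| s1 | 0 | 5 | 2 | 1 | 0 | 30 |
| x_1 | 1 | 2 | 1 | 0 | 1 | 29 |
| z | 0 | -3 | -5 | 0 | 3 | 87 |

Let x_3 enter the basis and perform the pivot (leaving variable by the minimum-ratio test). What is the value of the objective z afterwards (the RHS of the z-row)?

Ratio test on column x_3 — row 1: 30/2 = 15; row 2: 29/1 = 29. Minimum is 15 at row 1 (s1 leaves); pivot element 2.
Pivot on row 1; the z-row RHS becomes 87 − (-5)·15 = 162.

162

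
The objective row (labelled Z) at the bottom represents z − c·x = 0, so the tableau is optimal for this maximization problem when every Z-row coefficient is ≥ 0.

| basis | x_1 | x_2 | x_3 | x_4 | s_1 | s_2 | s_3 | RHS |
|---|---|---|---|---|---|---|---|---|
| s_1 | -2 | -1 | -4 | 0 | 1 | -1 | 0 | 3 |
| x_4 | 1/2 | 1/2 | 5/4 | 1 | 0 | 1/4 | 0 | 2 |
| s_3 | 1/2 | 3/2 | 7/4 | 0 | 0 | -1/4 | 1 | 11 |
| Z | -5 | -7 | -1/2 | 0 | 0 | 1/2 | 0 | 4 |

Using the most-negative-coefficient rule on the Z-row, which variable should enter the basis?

Negative Z-row entries: x_1: -5, x_2: -7, x_3: -1/2.
The most negative is -7 in column x_2, so x_2 enters.

x_2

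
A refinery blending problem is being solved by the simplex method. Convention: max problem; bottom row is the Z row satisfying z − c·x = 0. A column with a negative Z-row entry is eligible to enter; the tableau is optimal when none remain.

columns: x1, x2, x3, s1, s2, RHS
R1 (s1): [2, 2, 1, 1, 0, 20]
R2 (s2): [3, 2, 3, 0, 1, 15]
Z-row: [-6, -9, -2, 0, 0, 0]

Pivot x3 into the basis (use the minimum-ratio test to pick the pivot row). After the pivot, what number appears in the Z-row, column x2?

Ratio test on column x3 — row 1: 20/1 = 20; row 2: 15/3 = 5. Minimum is 5 at row 2 (s2 leaves); pivot element 3.
Divide row 2 by 3; eliminate column x3 from the other rows.
Z-row update in column x2: -9 − (-2)·(2/3) = -23/3.

-23/3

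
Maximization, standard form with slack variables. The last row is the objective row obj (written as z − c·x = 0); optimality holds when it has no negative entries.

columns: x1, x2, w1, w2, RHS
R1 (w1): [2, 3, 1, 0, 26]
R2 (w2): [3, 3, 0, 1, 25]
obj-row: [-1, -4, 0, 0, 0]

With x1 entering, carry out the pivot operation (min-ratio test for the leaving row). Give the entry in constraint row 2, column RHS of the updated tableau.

25/3

Ratio test on column x1 — row 1: 26/2 = 13; row 2: 25/3 = 25/3. Minimum is 25/3 at row 2 (w2 leaves); pivot element 3.
Divide row 2 by 3; eliminate column x1 from the other rows.
In the new row 2, the RHS entry is the old entry divided by the pivot: 25/3 = 25/3.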